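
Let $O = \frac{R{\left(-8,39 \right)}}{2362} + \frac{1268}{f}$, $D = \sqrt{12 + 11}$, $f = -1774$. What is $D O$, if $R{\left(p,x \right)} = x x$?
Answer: $- \frac{148381 \sqrt{23}}{2095094} \approx -0.33966$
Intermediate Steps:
$R{\left(p,x \right)} = x^{2}$
$D = \sqrt{23} \approx 4.7958$
$O = - \frac{148381}{2095094}$ ($O = \frac{39^{2}}{2362} + \frac{1268}{-1774} = 1521 \cdot \frac{1}{2362} + 1268 \left(- \frac{1}{1774}\right) = \frac{1521}{2362} - \frac{634}{887} = - \frac{148381}{2095094} \approx -0.070823$)
$D O = \sqrt{23} \left(- \frac{148381}{2095094}\right) = - \frac{148381 \sqrt{23}}{2095094}$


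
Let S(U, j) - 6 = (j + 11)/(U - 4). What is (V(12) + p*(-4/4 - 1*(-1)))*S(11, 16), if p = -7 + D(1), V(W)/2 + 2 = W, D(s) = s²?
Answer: 1380/7 ≈ 197.14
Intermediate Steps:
V(W) = -4 + 2*W
S(U, j) = 6 + (11 + j)/(-4 + U) (S(U, j) = 6 + (j + 11)/(U - 4) = 6 + (11 + j)/(-4 + U))
p = -6 (p = -7 + 1² = -7 + 1 = -6)
(V(12) + p*(-4/4 - 1*(-1)))*S(11, 16) = ((-4 + 2*12) - 6*(-4/4 - 1*(-1)))*((-13 + 16 + 6*11)/(-4 + 11)) = ((-4 + 24) - 6*(-4*¼ + 1))*((-13 + 16 + 66)/7) = (20 - 6*(-1 + 1))*((⅐)*69) = (20 - 6*0)*(69/7) = (20 + 0)*(69/7) = 20*(69/7) = 1380/7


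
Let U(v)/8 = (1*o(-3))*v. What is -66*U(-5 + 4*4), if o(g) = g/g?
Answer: -5808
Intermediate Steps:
o(g) = 1
U(v) = 8*v (U(v) = 8*((1*1)*v) = 8*(1*v) = 8*v)
-66*U(-5 + 4*4) = -528*(-5 + 4*4) = -528*(-5 + 16) = -528*11 = -66*88 = -5808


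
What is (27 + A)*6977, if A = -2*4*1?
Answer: 132563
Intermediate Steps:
A = -8 (A = -8*1 = -8)
(27 + A)*6977 = (27 - 8)*6977 = 19*6977 = 132563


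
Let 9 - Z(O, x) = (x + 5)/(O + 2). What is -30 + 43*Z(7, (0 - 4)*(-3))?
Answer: 2482/9 ≈ 275.78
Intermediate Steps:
Z(O, x) = 9 - (5 + x)/(2 + O) (Z(O, x) = 9 - (x + 5)/(O + 2) = 9 - (5 + x)/(2 + O))
-30 + 43*Z(7, (0 - 4)*(-3)) = -30 + 43*((13 - (0 - 4)*(-3) + 9*7)/(2 + 7)) = -30 + 43*((13 - (-4)*(-3) + 63)/9) = -30 + 43*((13 - 1*12 + 63)/9) = -30 + 43*((13 - 12 + 63)/9) = -30 + 43*((1/9)*64) = -30 + 43*(64/9) = -30 + 2752/9 = 2482/9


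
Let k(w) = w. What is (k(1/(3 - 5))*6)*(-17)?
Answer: 51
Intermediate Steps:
(k(1/(3 - 5))*6)*(-17) = (6/(3 - 5))*(-17) = (6/(-2))*(-17) = -½*6*(-17) = -3*(-17) = 51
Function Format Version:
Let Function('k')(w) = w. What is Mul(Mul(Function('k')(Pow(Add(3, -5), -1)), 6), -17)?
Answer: 51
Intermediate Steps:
Mul(Mul(Function('k')(Pow(Add(3, -5), -1)), 6), -17) = Mul(Mul(Pow(Add(3, -5), -1), 6), -17) = Mul(Mul(Pow(-2, -1), 6), -17) = Mul(Mul(Rational(-1, 2), 6), -17) = Mul(-3, -17) = 51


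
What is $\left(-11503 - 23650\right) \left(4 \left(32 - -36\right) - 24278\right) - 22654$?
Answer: $843860264$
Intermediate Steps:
$\left(-11503 - 23650\right) \left(4 \left(32 - -36\right) - 24278\right) - 22654 = - 35153 \left(4 \left(32 + 36\right) - 24278\right) - 22654 = - 35153 \left(4 \cdot 68 - 24278\right) - 22654 = - 35153 \left(272 - 24278\right) - 22654 = \left(-35153\right) \left(-24006\right) - 22654 = 843882918 - 22654 = 843860264$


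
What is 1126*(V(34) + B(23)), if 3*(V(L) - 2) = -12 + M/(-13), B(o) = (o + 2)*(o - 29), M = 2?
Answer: -6677180/39 ≈ -1.7121e+5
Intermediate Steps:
B(o) = (-29 + o)*(2 + o) (B(o) = (2 + o)*(-29 + o) = (-29 + o)*(2 + o))
V(L) = -80/39 (V(L) = 2 + (-12 + 2/(-13))/3 = 2 + (-12 + 2*(-1/13))/3 = 2 + (-12 - 2/13)/3 = 2 + (⅓)*(-158/13) = 2 - 158/39 = -80/39)
1126*(V(34) + B(23)) = 1126*(-80/39 + (-58 + 23² - 27*23)) = 1126*(-80/39 + (-58 + 529 - 621)) = 1126*(-80/39 - 150) = 1126*(-5930/39) = -6677180/39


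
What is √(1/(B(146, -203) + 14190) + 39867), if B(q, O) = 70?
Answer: √2026714695865/7130 ≈ 199.67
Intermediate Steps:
√(1/(B(146, -203) + 14190) + 39867) = √(1/(70 + 14190) + 39867) = √(1/14260 + 39867) = √(568503421/14260) = √2026714695865/7130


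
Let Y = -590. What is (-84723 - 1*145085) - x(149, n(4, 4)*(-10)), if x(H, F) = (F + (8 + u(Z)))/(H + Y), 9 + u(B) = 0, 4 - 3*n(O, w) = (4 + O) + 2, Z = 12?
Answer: -101345309/441 ≈ -2.2981e+5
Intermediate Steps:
n(O, w) = -⅔ - O/3 (n(O, w) = 4/3 - ((4 + O) + 2)/3 = 4/3 - (6 + O)/3 = 4/3 + (-2 - O/3) = -⅔ - O/3)
u(B) = -9 (u(B) = -9 + 0 = -9)
x(H, F) = (-1 + F)/(-590 + H) (x(H, F) = (F + (8 - 9))/(H - 590) = (F - 1)/(-590 + H) = (-1 + F)/(-590 + H))
(-84723 - 1*145085) - x(149, n(4, 4)*(-10)) = (-84723 - 1*145085) - (-1 + (-⅔ - ⅓*4)*(-10))/(-590 + 149) = (-84723 - 145085) - (-1 + (-⅔ - 4/3)*(-10))/(-441) = -229808 - (-1)*(-1 - 2*(-10))/441 = -229808 - (-1)*(-1 + 20)/441 = -229808 - (-1)*19/441 = -229808 - 1*(-19/441) = -229808 + 19/441 = -101345309/441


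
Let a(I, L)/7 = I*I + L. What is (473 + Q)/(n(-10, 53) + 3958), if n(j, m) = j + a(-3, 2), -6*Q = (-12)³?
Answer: 761/4025 ≈ 0.18907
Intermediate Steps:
Q = 288 (Q = -⅙*(-12)³ = -⅙*(-1728) = 288)
a(I, L) = 7*L + 7*I² (a(I, L) = 7*(I*I + L) = 7*(I² + L) = 7*(L + I²) = 7*L + 7*I²)
n(j, m) = 77 + j (n(j, m) = j + (7*2 + 7*(-3)²) = j + (14 + 7*9) = j + (14 + 63) = j + 77 = 77 + j)
(473 + Q)/(n(-10, 53) + 3958) = (473 + 288)/((77 - 10) + 3958) = 761/(67 + 3958) = 761/4025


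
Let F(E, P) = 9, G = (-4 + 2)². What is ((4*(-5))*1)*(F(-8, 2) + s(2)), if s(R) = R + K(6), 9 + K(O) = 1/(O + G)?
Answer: -42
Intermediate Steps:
G = 4 (G = (-2)² = 4)
K(O) = -9 + 1/(4 + O) (K(O) = -9 + 1/(O + 4) = -9 + 1/(4 + O))
s(R) = -89/10 + R (s(R) = R + (-35 - 9*6)/(4 + 6) = R + (-35 - 54)/10 = R + (⅒)*(-89) = R - 89/10 = -89/10 + R)
((4*(-5))*1)*(F(-8, 2) + s(2)) = ((4*(-5))*1)*(9 + (-89/10 + 2)) = (-20*1)*(9 - 69/10) = -20*21/10 = -42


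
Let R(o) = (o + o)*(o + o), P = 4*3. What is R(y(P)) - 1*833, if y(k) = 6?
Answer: -689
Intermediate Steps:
P = 12
R(o) = 4*o² (R(o) = (2*o)*(2*o) = 4*o²)
R(y(P)) - 1*833 = 4*6² - 1*833 = 4*36 - 833 = 144 - 833 = -689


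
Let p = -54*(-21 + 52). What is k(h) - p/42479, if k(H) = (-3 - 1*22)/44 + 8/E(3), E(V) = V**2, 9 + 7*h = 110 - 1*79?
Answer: 6057737/16821684 ≈ 0.36011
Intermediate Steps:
h = 22/7 (h = -9/7 + (110 - 1*79)/7 = -9/7 + (110 - 79)/7 = -9/7 + (1/7)*31 = -9/7 + 31/7 = 22/7 ≈ 3.1429)
p = -1674 (p = -54*31 = -1674)
k(H) = 127/396 (k(H) = (-3 - 1*22)/44 + 8/(3**2) = (-3 - 22)*(1/44) + 8/9 = -25*1/44 + 8*(1/9) = -25/44 + 8/9 = 127/396)
k(h) - p/42479 = 127/396 - (-1674)/42479 = 127/396 - 1*(-1674/42479) = 127/396 + 1674/42479 = 6057737/16821684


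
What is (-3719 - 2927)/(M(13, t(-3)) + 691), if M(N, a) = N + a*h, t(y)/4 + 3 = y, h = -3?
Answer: -3323/388 ≈ -8.5644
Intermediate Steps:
t(y) = -12 + 4*y
M(N, a) = N - 3*a (M(N, a) = N + a*(-3) = N - 3*a)
(-3719 - 2927)/(M(13, t(-3)) + 691) = (-3719 - 2927)/((13 - 3*(-12 + 4*(-3))) + 691) = -6646/((13 - 3*(-12 - 12)) + 691) = -6646/((13 - 3*(-24)) + 691) = -6646/((13 + 72) + 691) = -6646/(85 + 691) = -6646/776 = -6646*1/776 = -3323/388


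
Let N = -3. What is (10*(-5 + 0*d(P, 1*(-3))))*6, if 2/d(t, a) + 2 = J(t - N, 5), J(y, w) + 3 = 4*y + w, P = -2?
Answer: -300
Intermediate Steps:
J(y, w) = -3 + w + 4*y (J(y, w) = -3 + (4*y + w) = -3 + (w + 4*y) = -3 + w + 4*y)
d(t, a) = 2/(12 + 4*t) (d(t, a) = 2/(-2 + (-3 + 5 + 4*(t - 1*(-3)))) = 2/(-2 + (-3 + 5 + 4*(t + 3))) = 2/(-2 + (-3 + 5 + 4*(3 + t))) = 2/(-2 + (-3 + 5 + (12 + 4*t))) = 2/(-2 + (14 + 4*t)) = 2/(12 + 4*t))
(10*(-5 + 0*d(P, 1*(-3))))*6 = (10*(-5 + 0*(1/(2*(3 - 2)))))*6 = (10*(-5 + 0*((½)/1)))*6 = (10*(-5 + 0*((½)*1)))*6 = (10*(-5 + 0*(½)))*6 = (10*(-5 + 0))*6 = (10*(-5))*6 = -50*6 = -300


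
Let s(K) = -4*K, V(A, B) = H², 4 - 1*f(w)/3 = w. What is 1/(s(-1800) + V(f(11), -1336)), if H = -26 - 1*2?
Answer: 1/7984 ≈ 0.00012525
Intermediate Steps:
f(w) = 12 - 3*w
H = -28 (H = -26 - 2 = -28)
V(A, B) = 784 (V(A, B) = (-28)² = 784)
1/(s(-1800) + V(f(11), -1336)) = 1/(-4*(-1800) + 784) = 1/(7200 + 784) = 1/7984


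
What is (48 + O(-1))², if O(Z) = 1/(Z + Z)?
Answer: 9025/4 ≈ 2256.3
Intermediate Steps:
O(Z) = 1/(2*Z)
(48 + O(-1))² = (48 + (½)/(-1))² = (48 + (½)*(-1))² = (48 - ½)² = (95/2)² = 9025/4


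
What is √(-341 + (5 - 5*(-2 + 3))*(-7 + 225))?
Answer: I*√341 ≈ 18.466*I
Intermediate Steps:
√(-341 + (5 - 5*(-2 + 3))*(-7 + 225)) = √(-341 + (5 - 5*1)*218) = √(-341 + (5 - 5)*218) = √(-341 + 0*218) = √(-341 + 0) = √(-341) = I*√341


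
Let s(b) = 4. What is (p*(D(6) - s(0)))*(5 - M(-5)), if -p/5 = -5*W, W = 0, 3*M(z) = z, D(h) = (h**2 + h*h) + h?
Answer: 0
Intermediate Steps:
D(h) = h + 2*h**2 (D(h) = (h**2 + h**2) + h = 2*h**2 + h = h + 2*h**2)
M(z) = z/3
p = 0 (p = -(-25)*0 = -5*0 = 0)
(p*(D(6) - s(0)))*(5 - M(-5)) = (0*(6*(1 + 2*6) - 1*4))*(5 - (-5)/3) = (0*(6*(1 + 12) - 4))*(5 - 1*(-5/3)) = (0*(6*13 - 4))*(5 + 5/3) = (0*(78 - 4))*(20/3) = (0*74)*(20/3) = 0*(20/3) = 0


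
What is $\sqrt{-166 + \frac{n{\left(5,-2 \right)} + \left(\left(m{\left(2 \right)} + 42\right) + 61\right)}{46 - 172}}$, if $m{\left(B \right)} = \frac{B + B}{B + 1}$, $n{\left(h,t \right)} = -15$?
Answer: $\frac{2 i \sqrt{165417}}{63} \approx 12.912 i$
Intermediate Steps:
$m{\left(B \right)} = \frac{2 B}{1 + B}$
$\sqrt{-166 + \frac{n{\left(5,-2 \right)} + \left(\left(m{\left(2 \right)} + 42\right) + 61\right)}{46 - 172}} = \sqrt{-166 + \frac{-15 + \left(\left(2 \cdot 2 \frac{1}{1 + 2} + 42\right) + 61\right)}{46 - 172}} = \sqrt{-166 + \frac{-15 + \left(\left(2 \cdot 2 \cdot \frac{1}{3} + 42\right) + 61\right)}{-126}} = \sqrt{-166 + \left(-15 + \left(\left(2 \cdot 2 \cdot \frac{1}{3} + 42\right) + 61\right)\right) \left(- \frac{1}{126}\right)} = \sqrt{-166 + \left(-15 + \left(\left(\frac{4}{3} + 42\right) + 61\right)\right) \left(- \frac{1}{126}\right)} = \sqrt{-166 + \left(-15 + \left(\frac{130}{3} + 61\right)\right) \left(- \frac{1}{126}\right)} = \sqrt{-166 + \left(-15 + \frac{313}{3}\right) \left(- \frac{1}{126}\right)} = \sqrt{-166 + \frac{268}{3} \left(- \frac{1}{126}\right)} = \sqrt{-166 - \frac{134}{189}} = \sqrt{- \frac{31508}{189}} = \frac{2 i \sqrt{165417}}{63}$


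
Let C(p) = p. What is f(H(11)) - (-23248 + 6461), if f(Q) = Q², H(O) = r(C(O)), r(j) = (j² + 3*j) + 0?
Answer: 40503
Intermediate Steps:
r(j) = j² + 3*j
H(O) = O*(3 + O)
f(H(11)) - (-23248 + 6461) = (11*(3 + 11))² - (-23248 + 6461) = (11*14)² - 1*(-16787) = 154² + 16787 = 23716 + 16787 = 40503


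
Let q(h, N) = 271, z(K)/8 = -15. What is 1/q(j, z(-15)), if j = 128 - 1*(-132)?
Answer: 1/271 ≈ 0.0036900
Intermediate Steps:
j = 260 (j = 128 + 132 = 260)
z(K) = -120 (z(K) = 8*(-15) = -120)
1/q(j, z(-15)) = 1/271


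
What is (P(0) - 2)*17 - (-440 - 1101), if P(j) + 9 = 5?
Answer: 1439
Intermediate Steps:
P(j) = -4 (P(j) = -9 + 5 = -4)
(P(0) - 2)*17 - (-440 - 1101) = (-4 - 2)*17 - (-440 - 1101) = -6*17 - 1*(-1541) = -102 + 1541 = 1439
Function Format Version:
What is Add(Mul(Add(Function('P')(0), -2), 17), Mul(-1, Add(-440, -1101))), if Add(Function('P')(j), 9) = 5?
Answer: 1439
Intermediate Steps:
Function('P')(j) = -4 (Function('P')(j) = Add(-9, 5) = -4)
Add(Mul(Add(Function('P')(0), -2), 17), Mul(-1, Add(-440, -1101))) = Add(Mul(Add(-4, -2), 17), Mul(-1, Add(-440, -1101))) = Add(Mul(-6, 17), Mul(-1, -1541)) = Add(-102, 1541) = 1439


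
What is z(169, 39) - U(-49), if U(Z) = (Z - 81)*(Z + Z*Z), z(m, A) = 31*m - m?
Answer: 310830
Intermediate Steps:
z(m, A) = 30*m
U(Z) = (-81 + Z)*(Z + Z**2)
z(169, 39) - U(-49) = 30*169 - (-49)*(-81 + (-49)**2 - 80*(-49)) = 5070 - (-49)*(-81 + 2401 + 3920) = 5070 - (-49)*6240 = 5070 - 1*(-305760) = 5070 + 305760 = 310830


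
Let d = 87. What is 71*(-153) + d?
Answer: -10776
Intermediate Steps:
71*(-153) + d = 71*(-153) + 87 = -10863 + 87 = -10776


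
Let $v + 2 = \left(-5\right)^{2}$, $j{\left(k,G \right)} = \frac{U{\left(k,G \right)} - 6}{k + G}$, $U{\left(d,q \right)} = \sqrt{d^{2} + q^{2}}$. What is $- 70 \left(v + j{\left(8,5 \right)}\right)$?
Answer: $- \frac{20510}{13} - \frac{70 \sqrt{89}}{13} \approx -1628.5$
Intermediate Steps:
$j{\left(k,G \right)} = \frac{-6 + \sqrt{G^{2} + k^{2}}}{G + k}$ ($j{\left(k,G \right)} = \frac{\sqrt{k^{2} + G^{2}} - 6}{k + G} = \frac{\sqrt{G^{2} + k^{2}} - 6}{G + k} = \frac{-6 + \sqrt{G^{2} + k^{2}}}{G + k}$)
$v = 23$ ($v = -2 + \left(-5\right)^{2} = -2 + 25 = 23$)
$- 70 \left(v + j{\left(8,5 \right)}\right) = - 70 \left(23 + \frac{-6 + \sqrt{5^{2} + 8^{2}}}{5 + 8}\right) = - 70 \left(23 + \frac{-6 + \sqrt{25 + 64}}{13}\right) = - 70 \left(23 + \frac{-6 + \sqrt{89}}{13}\right) = - 70 \left(23 - \left(\frac{6}{13} - \frac{\sqrt{89}}{13}\right)\right) = - 70 \left(\frac{293}{13} + \frac{\sqrt{89}}{13}\right) = - \frac{20510}{13} - \frac{70 \sqrt{89}}{13}$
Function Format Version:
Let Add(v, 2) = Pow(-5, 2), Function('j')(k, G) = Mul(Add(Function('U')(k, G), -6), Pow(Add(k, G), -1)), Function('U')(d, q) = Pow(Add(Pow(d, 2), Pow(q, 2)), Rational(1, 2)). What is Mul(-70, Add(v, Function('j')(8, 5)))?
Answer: Add(Rational(-20510, 13), Mul(Rational(-70, 13), Pow(89, Rational(1, 2)))) ≈ -1628.5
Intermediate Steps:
Function('j')(k, G) = Mul(Pow(Add(G, k), -1), Add(-6, Pow(Add(Pow(G, 2), Pow(k, 2)), Rational(1, 2)))) (Function('j')(k, G) = Mul(Add(Pow(Add(Pow(k, 2), Pow(G, 2)), Rational(1, 2)), -6), Pow(Add(k, G), -1)) = Mul(Add(Pow(Add(Pow(G, 2), Pow(k, 2)), Rational(1, 2)), -6), Pow(Add(G, k), -1)) = Mul(Add(-6, Pow(Add(Pow(G, 2), Pow(k, 2)), Rational(1, 2))), Pow(Add(G, k), -1)) = Mul(Pow(Add(G, k), -1), Add(-6, Pow(Add(Pow(G, 2), Pow(k, 2)), Rational(1, 2)))))
v = 23 (v = Add(-2, Pow(-5, 2)) = Add(-2, 25) = 23)
Mul(-70, Add(v, Function('j')(8, 5))) = Mul(-70, Add(23, Mul(Pow(Add(5, 8), -1), Add(-6, Pow(Add(Pow(5, 2), Pow(8, 2)), Rational(1, 2)))))) = Mul(-70, Add(23, Mul(Pow(13, -1), Add(-6, Pow(Add(25, 64), Rational(1, 2)))))) = Mul(-70, Add(23, Mul(Rational(1, 13), Add(-6, Pow(89, Rational(1, 2)))))) = Mul(-70, Add(23, Add(Rational(-6, 13), Mul(Rational(1, 13), Pow(89, Rational(1, 2)))))) = Mul(-70, Add(Rational(293, 13), Mul(Rational(1, 13), Pow(89, Rational(1, 2))))) = Add(Rational(-20510, 13), Mul(Rational(-70, 13), Pow(89, Rational(1, 2))))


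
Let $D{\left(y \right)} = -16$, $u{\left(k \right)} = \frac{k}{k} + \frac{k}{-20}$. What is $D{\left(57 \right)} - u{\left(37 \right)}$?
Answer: $- \frac{303}{20} \approx -15.15$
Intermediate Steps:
$u{\left(k \right)} = 1 - \frac{k}{20}$ ($u{\left(k \right)} = 1 + k \left(- \frac{1}{20}\right) = 1 - \frac{k}{20}$)
$D{\left(57 \right)} - u{\left(37 \right)} = -16 - \left(1 - \frac{37}{20}\right) = -16 - - \frac{17}{20} = -16 + \frac{17}{20} = - \frac{303}{20}$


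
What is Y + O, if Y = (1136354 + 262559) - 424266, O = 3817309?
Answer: 4791956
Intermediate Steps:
Y = 974647 (Y = 1398913 - 424266 = 974647)
Y + O = 974647 + 3817309 = 4791956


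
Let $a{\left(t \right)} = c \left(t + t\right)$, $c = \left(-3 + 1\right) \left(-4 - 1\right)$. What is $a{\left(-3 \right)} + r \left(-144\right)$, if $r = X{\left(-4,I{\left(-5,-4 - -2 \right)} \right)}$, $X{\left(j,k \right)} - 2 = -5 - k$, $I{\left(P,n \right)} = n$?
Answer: $84$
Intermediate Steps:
$c = 10$ ($c = \left(-2\right) \left(-5\right) = 10$)
$a{\left(t \right)} = 20 t$ ($a{\left(t \right)} = 10 \left(t + t\right) = 10 \cdot 2 t = 20 t$)
$X{\left(j,k \right)} = -3 - k$ ($X{\left(j,k \right)} = 2 - \left(5 + k\right) = -3 - k$)
$r = -1$ ($r = -3 - \left(-4 - -2\right) = -3 - \left(-4 + 2\right) = -3 - -2 = -3 + 2 = -1$)
$a{\left(-3 \right)} + r \left(-144\right) = 20 \left(-3\right) - -144 = -60 + 144 = 84$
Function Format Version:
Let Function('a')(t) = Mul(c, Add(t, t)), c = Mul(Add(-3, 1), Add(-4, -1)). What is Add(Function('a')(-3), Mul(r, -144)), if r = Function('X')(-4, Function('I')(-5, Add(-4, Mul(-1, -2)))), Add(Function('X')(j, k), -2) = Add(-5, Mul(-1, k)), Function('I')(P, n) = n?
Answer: 84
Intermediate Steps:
c = 10 (c = Mul(-2, -5) = 10)
Function('a')(t) = Mul(20, t) (Function('a')(t) = Mul(10, Add(t, t)) = Mul(10, Mul(2, t)) = Mul(20, t))
Function('X')(j, k) = Add(-3, Mul(-1, k)) (Function('X')(j, k) = Add(2, Add(-5, Mul(-1, k))) = Add(-3, Mul(-1, k)))
r = -1 (r = Add(-3, Mul(-1, Add(-4, Mul(-1, -2)))) = Add(-3, Mul(-1, Add(-4, 2))) = Add(-3, Mul(-1, -2)) = Add(-3, 2) = -1)
Add(Function('a')(-3), Mul(r, -144)) = Add(Mul(20, -3), Mul(-1, -144)) = Add(-60, 144) = 84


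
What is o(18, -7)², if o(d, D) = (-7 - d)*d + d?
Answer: 186624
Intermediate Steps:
o(d, D) = d + d*(-7 - d) (o(d, D) = d*(-7 - d) + d = d + d*(-7 - d))
o(18, -7)² = (-1*18*(6 + 18))² = (-1*18*24)² = (-432)² = 186624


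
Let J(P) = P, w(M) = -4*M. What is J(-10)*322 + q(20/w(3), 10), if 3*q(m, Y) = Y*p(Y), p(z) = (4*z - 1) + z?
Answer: -9170/3 ≈ -3056.7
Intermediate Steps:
p(z) = -1 + 5*z (p(z) = (-1 + 4*z) + z = -1 + 5*z)
q(m, Y) = Y*(-1 + 5*Y)/3 (q(m, Y) = (Y*(-1 + 5*Y))/3 = Y*(-1 + 5*Y)/3)
J(-10)*322 + q(20/w(3), 10) = -10*322 + (⅓)*10*(-1 + 5*10) = -3220 + (⅓)*10*(-1 + 50) = -3220 + (⅓)*10*49 = -3220 + 490/3 = -9170/3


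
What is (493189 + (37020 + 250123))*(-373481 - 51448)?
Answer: -331585696428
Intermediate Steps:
(493189 + (37020 + 250123))*(-373481 - 51448) = (493189 + 287143)*(-424929) = 780332*(-424929) = -331585696428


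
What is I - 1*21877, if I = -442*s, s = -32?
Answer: -7733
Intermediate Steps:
I = 14144 (I = -442*(-32) = 14144)
I - 1*21877 = 14144 - 1*21877 = 14144 - 21877 = -7733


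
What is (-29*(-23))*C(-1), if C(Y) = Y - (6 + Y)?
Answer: -4002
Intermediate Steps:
C(Y) = -6 (C(Y) = Y + (-6 - Y) = -6)
(-29*(-23))*C(-1) = -29*(-23)*(-6) = 667*(-6) = -4002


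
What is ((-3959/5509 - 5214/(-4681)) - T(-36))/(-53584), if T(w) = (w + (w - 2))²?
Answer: 141202864557/1381804312336 ≈ 0.10219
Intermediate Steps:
T(w) = (-2 + 2*w)² (T(w) = (w + (-2 + w))² = (-2 + 2*w)²)
((-3959/5509 - 5214/(-4681)) - T(-36))/(-53584) = ((-3959/5509 - 5214/(-4681)) - 4*(-1 - 36)²)/(-53584) = ((-3959*1/5509 - 5214*(-1/4681)) - 4*(-37)²)*(-1/53584) = ((-3959/5509 + 5214/4681) - 4*1369)*(-1/53584) = (10191847/25787629 - 1*5476)*(-1/53584) = (10191847/25787629 - 5476)*(-1/53584) = -141202864557/25787629*(-1/53584) = 141202864557/1381804312336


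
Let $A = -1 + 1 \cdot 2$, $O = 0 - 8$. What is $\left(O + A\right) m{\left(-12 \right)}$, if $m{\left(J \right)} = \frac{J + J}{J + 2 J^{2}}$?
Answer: $\frac{14}{23} \approx 0.6087$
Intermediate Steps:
$O = -8$ ($O = 0 - 8 = -8$)
$A = 1$ ($A = -1 + 2 = 1$)
$m{\left(J \right)} = \frac{2 J}{J + 2 J^{2}}$
$\left(O + A\right) m{\left(-12 \right)} = \left(-8 + 1\right) \frac{2}{1 + 2 \left(-12\right)} = - 7 \frac{2}{1 - 24} = - 7 \frac{2}{-23} = - 7 \cdot 2 \left(- \frac{1}{23}\right) = \left(-7\right) \left(- \frac{2}{23}\right) = \frac{14}{23}$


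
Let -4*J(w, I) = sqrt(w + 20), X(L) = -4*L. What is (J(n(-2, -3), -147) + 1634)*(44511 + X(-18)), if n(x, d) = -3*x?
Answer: 72848622 - 44583*sqrt(26)/4 ≈ 7.2792e+7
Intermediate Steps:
J(w, I) = -sqrt(20 + w)/4 (J(w, I) = -sqrt(w + 20)/4 = -sqrt(20 + w)/4)
(J(n(-2, -3), -147) + 1634)*(44511 + X(-18)) = (-sqrt(20 - 3*(-2))/4 + 1634)*(44511 - 4*(-18)) = (-sqrt(20 + 6)/4 + 1634)*(44511 + 72) = (-sqrt(26)/4 + 1634)*44583 = (1634 - sqrt(26)/4)*44583 = 72848622 - 44583*sqrt(26)/4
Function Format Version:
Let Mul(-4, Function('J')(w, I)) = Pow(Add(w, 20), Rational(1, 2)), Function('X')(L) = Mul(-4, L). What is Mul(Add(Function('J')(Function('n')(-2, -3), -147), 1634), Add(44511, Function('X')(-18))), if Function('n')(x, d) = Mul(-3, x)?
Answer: Add(72848622, Mul(Rational(-44583, 4), Pow(26, Rational(1, 2)))) ≈ 7.2792e+7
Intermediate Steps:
Function('J')(w, I) = Mul(Rational(-1, 4), Pow(Add(20, w), Rational(1, 2))) (Function('J')(w, I) = Mul(Rational(-1, 4), Pow(Add(w, 20), Rational(1, 2))) = Mul(Rational(-1, 4), Pow(Add(20, w), Rational(1, 2))))
Mul(Add(Function('J')(Function('n')(-2, -3), -147), 1634), Add(44511, Function('X')(-18))) = Mul(Add(Mul(Rational(-1, 4), Pow(Add(20, Mul(-3, -2)), Rational(1, 2))), 1634), Add(44511, Mul(-4, -18))) = Mul(Add(Mul(Rational(-1, 4), Pow(Add(20, 6), Rational(1, 2))), 1634), Add(44511, 72)) = Mul(Add(Mul(Rational(-1, 4), Pow(26, Rational(1, 2))), 1634), 44583) = Mul(Add(1634, Mul(Rational(-1, 4), Pow(26, Rational(1, 2)))), 44583) = Add(72848622, Mul(Rational(-44583, 4), Pow(26, Rational(1, 2))))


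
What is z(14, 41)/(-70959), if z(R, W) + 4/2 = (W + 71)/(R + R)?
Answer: -2/70959 ≈ -2.8185e-5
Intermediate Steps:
z(R, W) = -2 + (71 + W)/(2*R) (z(R, W) = -2 + (W + 71)/(R + R) = -2 + (71 + W)/((2*R)) = -2 + (71 + W)*(1/(2*R)) = -2 + (71 + W)/(2*R))
z(14, 41)/(-70959) = ((1/2)*(71 + 41 - 4*14)/14)/(-70959) = ((1/2)*(1/14)*(71 + 41 - 56))*(-1/70959) = ((1/2)*(1/14)*56)*(-1/70959) = 2*(-1/70959) = -2/70959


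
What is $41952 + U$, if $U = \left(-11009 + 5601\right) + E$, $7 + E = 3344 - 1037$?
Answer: $38844$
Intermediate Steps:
$E = 2300$ ($E = -7 + \left(3344 - 1037\right) = -7 + 2307 = 2300$)
$U = -3108$ ($U = \left(-11009 + 5601\right) + 2300 = -5408 + 2300 = -3108$)
$41952 + U = 41952 - 3108 = 38844$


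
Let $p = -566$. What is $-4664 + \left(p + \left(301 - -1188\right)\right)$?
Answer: $-3741$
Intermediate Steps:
$-4664 + \left(p + \left(301 - -1188\right)\right) = -4664 + \left(-566 + \left(301 - -1188\right)\right) = -4664 + \left(-566 + \left(301 + 1188\right)\right) = -4664 + \left(-566 + 1489\right) = -4664 + 923 = -3741$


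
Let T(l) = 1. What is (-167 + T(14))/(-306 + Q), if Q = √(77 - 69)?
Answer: 12699/23407 + 83*√2/23407 ≈ 0.54754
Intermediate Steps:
Q = 2*√2 (Q = √8 = 2*√2 ≈ 2.8284)
(-167 + T(14))/(-306 + Q) = (-167 + 1)/(-306 + 2*√2) = -166/(-306 + 2*√2)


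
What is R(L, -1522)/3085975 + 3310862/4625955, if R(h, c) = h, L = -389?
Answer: 2043087572791/2855116296225 ≈ 0.71559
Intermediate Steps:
R(L, -1522)/3085975 + 3310862/4625955 = -389/3085975 + 3310862/4625955 = 2043087572791/2855116296225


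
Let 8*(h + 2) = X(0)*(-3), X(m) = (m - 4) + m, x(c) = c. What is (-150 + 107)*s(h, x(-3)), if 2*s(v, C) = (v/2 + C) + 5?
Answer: -301/8 ≈ -37.625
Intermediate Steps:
X(m) = -4 + 2*m (X(m) = (-4 + m) + m = -4 + 2*m)
h = -½ (h = -2 + ((-4 + 2*0)*(-3))/8 = -2 + ((-4 + 0)*(-3))/8 = -2 + (-4*(-3))/8 = -2 + (⅛)*12 = -2 + 3/2 = -½ ≈ -0.50000)
s(v, C) = 5/2 + C/2 + v/4 (s(v, C) = ((v/2 + C) + 5)/2 = ((C + v/2) + 5)/2 = (5 + C + v/2)/2 = 5/2 + C/2 + v/4)
(-150 + 107)*s(h, x(-3)) = (-150 + 107)*(5/2 + (½)*(-3) + (¼)*(-½)) = -43*(5/2 - 3/2 - ⅛) = -43*7/8 = -301/8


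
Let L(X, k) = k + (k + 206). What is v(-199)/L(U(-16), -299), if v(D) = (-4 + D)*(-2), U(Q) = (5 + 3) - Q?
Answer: -29/28 ≈ -1.0357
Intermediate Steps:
U(Q) = 8 - Q
L(X, k) = 206 + 2*k (L(X, k) = k + (206 + k) = 206 + 2*k)
v(D) = 8 - 2*D
v(-199)/L(U(-16), -299) = (8 - 2*(-199))/(206 + 2*(-299)) = (8 + 398)/(206 - 598) = 406/(-392) = 406*(-1/392) = -29/28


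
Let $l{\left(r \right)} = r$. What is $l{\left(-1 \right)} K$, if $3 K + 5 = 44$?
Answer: $-13$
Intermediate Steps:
$K = 13$ ($K = - \frac{5}{3} + \frac{1}{3} \cdot 44 = - \frac{5}{3} + \frac{44}{3} = 13$)
$l{\left(-1 \right)} K = \left(-1\right) 13 = -13$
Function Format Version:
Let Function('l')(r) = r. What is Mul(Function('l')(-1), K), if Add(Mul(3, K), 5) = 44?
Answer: -13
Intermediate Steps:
K = 13 (K = Add(Rational(-5, 3), Mul(Rational(1, 3), 44)) = Add(Rational(-5, 3), Rational(44, 3)) = 13)
Mul(Function('l')(-1), K) = Mul(-1, 13) = -13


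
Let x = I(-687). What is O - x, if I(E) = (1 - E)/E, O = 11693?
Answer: 8033779/687 ≈ 11694.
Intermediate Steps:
I(E) = (1 - E)/E
x = -688/687 (x = (1 - 1*(-687))/(-687) = -(1 + 687)/687 = -1/687*688 = -688/687 ≈ -1.0015)
O - x = 11693 - 1*(-688/687) = 11693 + 688/687 = 8033779/687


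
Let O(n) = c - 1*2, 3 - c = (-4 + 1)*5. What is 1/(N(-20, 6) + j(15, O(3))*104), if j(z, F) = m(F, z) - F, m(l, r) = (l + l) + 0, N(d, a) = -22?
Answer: 1/1642 ≈ 0.00060901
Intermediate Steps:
m(l, r) = 2*l (m(l, r) = 2*l + 0 = 2*l)
c = 18 (c = 3 - (-4 + 1)*5 = 3 - (-3)*5 = 3 - 1*(-15) = 3 + 15 = 18)
O(n) = 16 (O(n) = 18 - 1*2 = 18 - 2 = 16)
j(z, F) = F (j(z, F) = 2*F - F = F)
1/(N(-20, 6) + j(15, O(3))*104) = 1/(-22 + 16*104) = 1/(-22 + 1664) = 1/1642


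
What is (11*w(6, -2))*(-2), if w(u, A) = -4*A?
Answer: -176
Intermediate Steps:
(11*w(6, -2))*(-2) = (11*(-4*(-2)))*(-2) = (11*8)*(-2) = 88*(-2) = -176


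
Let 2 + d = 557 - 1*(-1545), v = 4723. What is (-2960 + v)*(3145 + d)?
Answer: 9246935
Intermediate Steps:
d = 2100 (d = -2 + (557 - 1*(-1545)) = -2 + (557 + 1545) = -2 + 2102 = 2100)
(-2960 + v)*(3145 + d) = (-2960 + 4723)*(3145 + 2100) = 1763*5245 = 9246935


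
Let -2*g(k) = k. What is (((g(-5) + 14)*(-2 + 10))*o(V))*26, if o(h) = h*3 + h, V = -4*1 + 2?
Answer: -27456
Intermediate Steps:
g(k) = -k/2
V = -2 (V = -4 + 2 = -2)
o(h) = 4*h (o(h) = 3*h + h = 4*h)
(((g(-5) + 14)*(-2 + 10))*o(V))*26 = (((-1/2*(-5) + 14)*(-2 + 10))*(4*(-2)))*26 = (((5/2 + 14)*8)*(-8))*26 = (((33/2)*8)*(-8))*26 = (132*(-8))*26 = -1056*26 = -27456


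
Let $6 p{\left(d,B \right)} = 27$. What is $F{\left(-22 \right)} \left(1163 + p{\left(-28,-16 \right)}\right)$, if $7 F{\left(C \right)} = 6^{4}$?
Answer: $\frac{1513080}{7} \approx 2.1615 \cdot 10^{5}$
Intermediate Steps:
$F{\left(C \right)} = \frac{1296}{7}$ ($F{\left(C \right)} = \frac{6^{4}}{7} = \frac{1}{7} \cdot 1296 = \frac{1296}{7}$)
$p{\left(d,B \right)} = \frac{9}{2}$ ($p{\left(d,B \right)} = \frac{1}{6} \cdot 27 = \frac{9}{2}$)
$F{\left(-22 \right)} \left(1163 + p{\left(-28,-16 \right)}\right) = \frac{1296 \left(1163 + \frac{9}{2}\right)}{7} = \frac{1296}{7} \cdot \frac{2335}{2} = \frac{1513080}{7}$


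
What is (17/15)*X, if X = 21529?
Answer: 365993/15 ≈ 24400.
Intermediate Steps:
(17/15)*X = (17/15)*21529 = 365993/15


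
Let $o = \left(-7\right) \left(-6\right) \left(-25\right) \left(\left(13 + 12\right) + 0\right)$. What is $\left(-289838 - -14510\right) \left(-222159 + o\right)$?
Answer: $68393953152$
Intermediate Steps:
$o = -26250$ ($o = 42 \left(-25\right) \left(25 + 0\right) = \left(-1050\right) 25 = -26250$)
$\left(-289838 - -14510\right) \left(-222159 + o\right) = \left(-289838 - -14510\right) \left(-222159 - 26250\right) = \left(-289838 + \left(-231116 + 245626\right)\right) \left(-248409\right) = \left(-289838 + 14510\right) \left(-248409\right) = \left(-275328\right) \left(-248409\right) = 68393953152$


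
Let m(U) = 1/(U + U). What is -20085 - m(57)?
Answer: -2289691/114 ≈ -20085.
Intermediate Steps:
m(U) = 1/(2*U)
-20085 - m(57) = -20085 - 1/(2*57) = -20085 - 1*1/114 = -20085 - 1/114 = -2289691/114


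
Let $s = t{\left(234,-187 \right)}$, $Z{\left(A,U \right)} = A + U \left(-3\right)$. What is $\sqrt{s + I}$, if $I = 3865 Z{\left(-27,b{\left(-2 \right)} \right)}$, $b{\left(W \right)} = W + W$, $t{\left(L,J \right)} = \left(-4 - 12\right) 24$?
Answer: $7 i \sqrt{1191} \approx 241.58 i$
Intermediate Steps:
$t{\left(L,J \right)} = -384$ ($t{\left(L,J \right)} = \left(-16\right) 24 = -384$)
$b{\left(W \right)} = 2 W$
$Z{\left(A,U \right)} = A - 3 U$
$s = -384$
$I = -57975$ ($I = 3865 \left(-27 - 3 \cdot 2 \left(-2\right)\right) = 3865 \left(-27 - -12\right) = 3865 \left(-27 + 12\right) = 3865 \left(-15\right) = -57975$)
$\sqrt{s + I} = \sqrt{-384 - 57975} = \sqrt{-58359} = 7 i \sqrt{1191}$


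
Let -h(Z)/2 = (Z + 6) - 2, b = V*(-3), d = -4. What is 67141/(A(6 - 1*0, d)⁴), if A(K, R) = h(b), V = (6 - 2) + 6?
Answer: 67141/7311616 ≈ 0.0091828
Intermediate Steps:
V = 10 (V = 4 + 6 = 10)
b = -30 (b = 10*(-3) = -30)
h(Z) = -8 - 2*Z (h(Z) = -2*((Z + 6) - 2) = -2*((6 + Z) - 2) = -2*(4 + Z) = -8 - 2*Z)
A(K, R) = 52 (A(K, R) = -8 - 2*(-30) = -8 + 60 = 52)
67141/(A(6 - 1*0, d)⁴) = 67141/(52⁴) = 67141/7311616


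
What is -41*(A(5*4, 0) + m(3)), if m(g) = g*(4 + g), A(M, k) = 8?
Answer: -1189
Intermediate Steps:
-41*(A(5*4, 0) + m(3)) = -41*(8 + 3*(4 + 3)) = -41*(8 + 3*7) = -41*(8 + 21) = -41*29 = -1189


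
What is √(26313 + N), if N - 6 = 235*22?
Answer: √31489 ≈ 177.45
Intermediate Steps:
N = 5176 (N = 6 + 235*22 = 6 + 5170 = 5176)
√(26313 + N) = √(26313 + 5176) = √31489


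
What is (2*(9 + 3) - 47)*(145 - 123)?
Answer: -506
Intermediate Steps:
(2*(9 + 3) - 47)*(145 - 123) = (2*12 - 47)*22 = (24 - 47)*22 = -23*22 = -506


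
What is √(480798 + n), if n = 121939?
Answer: √602737 ≈ 776.36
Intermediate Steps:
√(480798 + n) = √(480798 + 121939) = √602737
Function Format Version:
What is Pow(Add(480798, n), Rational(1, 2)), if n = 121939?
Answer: Pow(602737, Rational(1, 2)) ≈ 776.36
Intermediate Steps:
Pow(Add(480798, n), Rational(1, 2)) = Pow(Add(480798, 121939), Rational(1, 2)) = Pow(602737, Rational(1, 2))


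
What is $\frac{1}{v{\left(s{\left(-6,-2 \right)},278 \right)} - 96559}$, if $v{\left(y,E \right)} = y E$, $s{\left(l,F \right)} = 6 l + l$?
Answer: $- \frac{1}{108235} \approx -9.2392 \cdot 10^{-6}$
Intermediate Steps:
$s{\left(l,F \right)} = 7 l$
$v{\left(y,E \right)} = E y$
$\frac{1}{v{\left(s{\left(-6,-2 \right)},278 \right)} - 96559} = \frac{1}{278 \cdot 7 \left(-6\right) - 96559} = \frac{1}{278 \left(-42\right) - 96559} = \frac{1}{-11676 - 96559} = \frac{1}{-108235} = - \frac{1}{108235}$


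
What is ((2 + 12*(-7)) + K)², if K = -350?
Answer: 186624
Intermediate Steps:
((2 + 12*(-7)) + K)² = ((2 + 12*(-7)) - 350)² = ((2 - 84) - 350)² = (-82 - 350)² = (-432)² = 186624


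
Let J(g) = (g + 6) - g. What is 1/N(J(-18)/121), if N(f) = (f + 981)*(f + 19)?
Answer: 14641/273619635 ≈ 5.3509e-5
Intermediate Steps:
J(g) = 6 (J(g) = (6 + g) - g = 6)
N(f) = (19 + f)*(981 + f) (N(f) = (981 + f)*(19 + f) = (19 + f)*(981 + f))
1/N(J(-18)/121) = 1/(18639 + (6/121)² + 1000*(6/121)) = 1/(18639 + 36/14641 + 6000/121) = 1/(273619635/14641) = 14641/273619635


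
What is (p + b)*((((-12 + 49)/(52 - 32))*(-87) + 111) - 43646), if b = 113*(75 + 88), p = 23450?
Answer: -36590114611/20 ≈ -1.8295e+9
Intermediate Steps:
b = 18419 (b = 113*163 = 18419)
(p + b)*((((-12 + 49)/(52 - 32))*(-87) + 111) - 43646) = (23450 + 18419)*((((-12 + 49)/(52 - 32))*(-87) + 111) - 43646) = 41869*(((37/20)*(-87) + 111) - 43646) = 41869*((-3219/20 + 111) - 43646) = 41869*(-999/20 - 43646) = 41869*(-873919/20) = -36590114611/20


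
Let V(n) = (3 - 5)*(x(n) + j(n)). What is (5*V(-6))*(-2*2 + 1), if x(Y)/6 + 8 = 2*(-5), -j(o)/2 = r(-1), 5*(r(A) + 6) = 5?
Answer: -2940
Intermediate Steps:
r(A) = -5 (r(A) = -6 + (1/5)*5 = -6 + 1 = -5)
j(o) = 10 (j(o) = -2*(-5) = 10)
x(Y) = -108 (x(Y) = -48 + 6*(2*(-5)) = -48 + 6*(-10) = -48 - 60 = -108)
V(n) = 196 (V(n) = (3 - 5)*(-108 + 10) = -2*(-98) = 196)
(5*V(-6))*(-2*2 + 1) = (5*196)*(-2*2 + 1) = 980*(-4 + 1) = 980*(-3) = -2940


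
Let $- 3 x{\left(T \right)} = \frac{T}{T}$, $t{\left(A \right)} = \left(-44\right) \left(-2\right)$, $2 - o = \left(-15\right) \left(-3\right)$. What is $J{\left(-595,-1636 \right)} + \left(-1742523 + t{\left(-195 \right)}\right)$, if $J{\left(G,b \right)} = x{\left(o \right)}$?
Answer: $- \frac{5227306}{3} \approx -1.7424 \cdot 10^{6}$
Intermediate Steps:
$o = -43$ ($o = 2 - \left(-15\right) \left(-3\right) = 2 - 45 = -43$)
$t{\left(A \right)} = 88$
$x{\left(T \right)} = - \frac{1}{3}$ ($x{\left(T \right)} = - \frac{T \frac{1}{T}}{3} = \left(- \frac{1}{3}\right) 1 = - \frac{1}{3}$)
$J{\left(G,b \right)} = - \frac{1}{3}$
$J{\left(-595,-1636 \right)} + \left(-1742523 + t{\left(-195 \right)}\right) = - \frac{1}{3} + \left(-1742523 + 88\right) = - \frac{1}{3} - 1742435 = - \frac{5227306}{3}$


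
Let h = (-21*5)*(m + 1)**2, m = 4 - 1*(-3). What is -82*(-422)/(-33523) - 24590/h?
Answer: 8454167/3218208 ≈ 2.6270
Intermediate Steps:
m = 7 (m = 4 + 3 = 7)
h = -6720 (h = (-21*5)*(7 + 1)**2 = -105*8**2 = -105*64 = -6720)
-82*(-422)/(-33523) - 24590/h = -82*(-422)/(-33523) - 24590/(-6720) = 34604*(-1/33523) - 24590*(-1/6720) = -34604/33523 + 2459/672 = 8454167/3218208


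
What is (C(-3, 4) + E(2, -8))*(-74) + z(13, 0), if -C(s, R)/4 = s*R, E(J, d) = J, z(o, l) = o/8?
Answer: -29587/8 ≈ -3698.4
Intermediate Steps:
z(o, l) = o/8 (z(o, l) = o*(1/8) = o/8)
C(s, R) = -4*R*s (C(s, R) = -4*s*R = -4*R*s)
(C(-3, 4) + E(2, -8))*(-74) + z(13, 0) = (-4*4*(-3) + 2)*(-74) + (1/8)*13 = (48 + 2)*(-74) + 13/8 = 50*(-74) + 13/8 = -3700 + 13/8 = -29587/8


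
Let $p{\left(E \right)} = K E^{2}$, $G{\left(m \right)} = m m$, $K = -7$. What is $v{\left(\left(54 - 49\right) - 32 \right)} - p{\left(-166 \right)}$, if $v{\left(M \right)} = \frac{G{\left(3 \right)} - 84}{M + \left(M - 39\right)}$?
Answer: $\frac{5979677}{31} \approx 1.9289 \cdot 10^{5}$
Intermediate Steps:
$G{\left(m \right)} = m^{2}$
$p{\left(E \right)} = - 7 E^{2}$
$v{\left(M \right)} = - \frac{75}{-39 + 2 M}$ ($v{\left(M \right)} = \frac{3^{2} - 84}{M + \left(M - 39\right)} = \frac{9 - 84}{M + \left(-39 + M\right)} = - \frac{75}{-39 + 2 M}$)
$v{\left(\left(54 - 49\right) - 32 \right)} - p{\left(-166 \right)} = - \frac{75}{-39 + 2 \left(\left(54 - 49\right) - 32\right)} - - 7 \left(-166\right)^{2} = - \frac{75}{-39 + 2 \left(5 - 32\right)} - \left(-7\right) 27556 = - \frac{75}{-39 + 2 \left(-27\right)} - -192892 = - \frac{75}{-39 - 54} + 192892 = - \frac{75}{-93} + 192892 = \left(-75\right) \left(- \frac{1}{93}\right) + 192892 = \frac{25}{31} + 192892 = \frac{5979677}{31}$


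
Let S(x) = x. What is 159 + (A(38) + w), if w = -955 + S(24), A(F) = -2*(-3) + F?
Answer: -728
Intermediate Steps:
A(F) = 6 + F
w = -931 (w = -955 + 24 = -931)
159 + (A(38) + w) = 159 + ((6 + 38) - 931) = 159 + (44 - 931) = 159 - 887 = -728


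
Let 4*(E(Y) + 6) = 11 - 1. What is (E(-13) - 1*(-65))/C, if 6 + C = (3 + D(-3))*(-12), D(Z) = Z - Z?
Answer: -41/28 ≈ -1.4643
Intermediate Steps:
D(Z) = 0
E(Y) = -7/2 (E(Y) = -6 + (11 - 1)/4 = -6 + (¼)*10 = -6 + 5/2 = -7/2)
C = -42 (C = -6 + (3 + 0)*(-12) = -6 + 3*(-12) = -6 - 36 = -42)
(E(-13) - 1*(-65))/C = (-7/2 - 1*(-65))/(-42) = (-7/2 + 65)*(-1/42) = (123/2)*(-1/42) = -41/28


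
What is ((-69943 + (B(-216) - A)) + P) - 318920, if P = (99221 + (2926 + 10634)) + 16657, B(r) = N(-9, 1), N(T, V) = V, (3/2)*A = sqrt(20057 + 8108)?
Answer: -259424 - 2*sqrt(28165)/3 ≈ -2.5954e+5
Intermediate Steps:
A = 2*sqrt(28165)/3 (A = 2*sqrt(20057 + 8108)/3 = 2*sqrt(28165)/3 ≈ 111.88)
B(r) = 1
P = 129438 (P = (99221 + 13560) + 16657 = 112781 + 16657 = 129438)
((-69943 + (B(-216) - A)) + P) - 318920 = ((-69943 + (1 - 2*sqrt(28165)/3)) + 129438) - 318920 = ((-69942 - 2*sqrt(28165)/3) + 129438) - 318920 = (59496 - 2*sqrt(28165)/3) - 318920 = -259424 - 2*sqrt(28165)/3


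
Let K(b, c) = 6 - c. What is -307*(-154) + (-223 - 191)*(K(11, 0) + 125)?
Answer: -6956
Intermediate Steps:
-307*(-154) + (-223 - 191)*(K(11, 0) + 125) = -307*(-154) + (-223 - 191)*((6 - 1*0) + 125) = 47278 - 414*((6 + 0) + 125) = 47278 - 414*(6 + 125) = 47278 - 414*131 = 47278 - 54234 = -6956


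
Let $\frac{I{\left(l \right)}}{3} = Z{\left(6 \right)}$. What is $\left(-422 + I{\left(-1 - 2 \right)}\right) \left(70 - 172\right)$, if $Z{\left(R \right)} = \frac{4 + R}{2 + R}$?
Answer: $\frac{85323}{2} \approx 42662.0$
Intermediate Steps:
$Z{\left(R \right)} = \frac{4 + R}{2 + R}$
$I{\left(l \right)} = \frac{15}{4}$ ($I{\left(l \right)} = 3 \frac{4 + 6}{2 + 6} = 3 \cdot \frac{1}{8} \cdot 10 = 3 \cdot \frac{5}{4} = \frac{15}{4}$)
$\left(-422 + I{\left(-1 - 2 \right)}\right) \left(70 - 172\right) = \left(-422 + \frac{15}{4}\right) \left(70 - 172\right) = - \frac{1673 \left(70 - 172\right)}{4} = \left(- \frac{1673}{4}\right) \left(-102\right) = \frac{85323}{2}$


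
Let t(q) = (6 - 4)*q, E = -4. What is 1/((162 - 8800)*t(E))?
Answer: 1/69104 ≈ 1.4471e-5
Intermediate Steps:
t(q) = 2*q
1/((162 - 8800)*t(E)) = 1/((162 - 8800)*((2*(-4)))) = 1/(-8638*(-8)) = -1/8638*(-1/8) = 1/69104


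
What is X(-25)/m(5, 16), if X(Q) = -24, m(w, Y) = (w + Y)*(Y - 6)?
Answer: -4/35 ≈ -0.11429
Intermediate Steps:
m(w, Y) = (-6 + Y)*(Y + w) (m(w, Y) = (Y + w)*(-6 + Y) = (-6 + Y)*(Y + w))
X(-25)/m(5, 16) = -24/(16² - 6*16 - 6*5 + 16*5) = -24/(256 - 96 - 30 + 80) = -24/210 = -24*1/210 = -4/35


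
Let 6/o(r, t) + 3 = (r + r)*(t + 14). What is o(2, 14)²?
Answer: 36/11881 ≈ 0.0030300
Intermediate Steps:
o(r, t) = 6/(-3 + 2*r*(14 + t)) (o(r, t) = 6/(-3 + (r + r)*(t + 14)) = 6/(-3 + (2*r)*(14 + t)) = 6/(-3 + 2*r*(14 + t)))
o(2, 14)² = (6/(-3 + 28*2 + 2*2*14))² = (6/(-3 + 56 + 56))² = (6/109)² = 36/11881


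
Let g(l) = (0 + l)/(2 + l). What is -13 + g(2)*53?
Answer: 27/2 ≈ 13.500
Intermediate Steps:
g(l) = l/(2 + l)
-13 + g(2)*53 = -13 + (2/(2 + 2))*53 = -13 + (2/4)*53 = -13 + (2*(¼))*53 = -13 + (½)*53 = -13 + 53/2 = 27/2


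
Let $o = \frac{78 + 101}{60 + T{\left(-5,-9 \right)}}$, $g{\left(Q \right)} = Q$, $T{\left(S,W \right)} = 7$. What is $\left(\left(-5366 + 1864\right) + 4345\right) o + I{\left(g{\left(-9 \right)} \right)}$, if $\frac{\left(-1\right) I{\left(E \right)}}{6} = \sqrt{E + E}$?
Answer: $\frac{150897}{67} - 18 i \sqrt{2} \approx 2252.2 - 25.456 i$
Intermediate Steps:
$I{\left(E \right)} = - 6 \sqrt{2} \sqrt{E}$ ($I{\left(E \right)} = - 6 \sqrt{E + E} = - 6 \sqrt{2 E} = - 6 \sqrt{2} \sqrt{E}$)
$o = \frac{179}{67}$ ($o = \frac{78 + 101}{60 + 7} = \frac{179}{67} \approx 2.6716$)
$\left(\left(-5366 + 1864\right) + 4345\right) o + I{\left(g{\left(-9 \right)} \right)} = \left(\left(-5366 + 1864\right) + 4345\right) \frac{179}{67} - 6 \sqrt{2} \sqrt{-9} = \left(-3502 + 4345\right) \frac{179}{67} - 6 \sqrt{2} \cdot 3 i = 843 \cdot \frac{179}{67} - 18 i \sqrt{2} = \frac{150897}{67} - 18 i \sqrt{2}$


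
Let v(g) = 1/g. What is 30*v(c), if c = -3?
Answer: -10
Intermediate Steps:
30*v(c) = 30/(-3) = 30*(-1/3) = -10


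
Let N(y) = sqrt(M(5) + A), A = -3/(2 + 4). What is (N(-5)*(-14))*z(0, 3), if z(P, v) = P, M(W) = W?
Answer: 0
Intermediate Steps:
A = -1/2 (A = -3/6 = -3*1/6 = -1/2 ≈ -0.50000)
N(y) = 3*sqrt(2)/2 (N(y) = sqrt(5 - 1/2) = sqrt(9/2) = 3*sqrt(2)/2)
(N(-5)*(-14))*z(0, 3) = ((3*sqrt(2)/2)*(-14))*0 = -21*sqrt(2)*0 = 0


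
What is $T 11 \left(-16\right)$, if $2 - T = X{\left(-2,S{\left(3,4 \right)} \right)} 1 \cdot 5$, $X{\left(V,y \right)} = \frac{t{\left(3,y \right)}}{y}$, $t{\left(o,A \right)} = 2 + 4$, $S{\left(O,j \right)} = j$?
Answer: $968$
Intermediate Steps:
$t{\left(o,A \right)} = 6$
$X{\left(V,y \right)} = \frac{6}{y}$
$T = - \frac{11}{2}$ ($T = 2 - \frac{6}{4} \cdot 1 \cdot 5 = 2 - 6 \cdot \frac{1}{4} \cdot 1 \cdot 5 = 2 - \frac{3}{2} \cdot 1 \cdot 5 = 2 - \frac{3}{2} \cdot 5 = 2 - \frac{15}{2} = - \frac{11}{2} \approx -5.5$)
$T 11 \left(-16\right) = \left(- \frac{11}{2}\right) 11 \left(-16\right) = \left(- \frac{121}{2}\right) \left(-16\right) = 968$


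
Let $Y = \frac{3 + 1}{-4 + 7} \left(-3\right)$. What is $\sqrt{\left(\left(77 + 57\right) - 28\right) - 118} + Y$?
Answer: $-4 + 2 i \sqrt{3} \approx -4.0 + 3.4641 i$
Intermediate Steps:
$Y = -4$ ($Y = \frac{4}{3} \left(-3\right) = -4$)
$\sqrt{\left(\left(77 + 57\right) - 28\right) - 118} + Y = \sqrt{\left(\left(77 + 57\right) - 28\right) - 118} - 4 = \sqrt{\left(134 - 28\right) - 118} - 4 = \sqrt{106 - 118} - 4 = \sqrt{-12} - 4 = 2 i \sqrt{3} - 4 = -4 + 2 i \sqrt{3}$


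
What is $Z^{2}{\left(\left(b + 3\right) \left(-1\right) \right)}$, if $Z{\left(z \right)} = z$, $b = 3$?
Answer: $36$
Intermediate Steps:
$Z^{2}{\left(\left(b + 3\right) \left(-1\right) \right)} = \left(\left(3 + 3\right) \left(-1\right)\right)^{2} = \left(6 \left(-1\right)\right)^{2} = \left(-6\right)^{2} = 36$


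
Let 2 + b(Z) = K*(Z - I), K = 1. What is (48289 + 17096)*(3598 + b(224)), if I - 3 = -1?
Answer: 249639930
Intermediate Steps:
I = 2 (I = 3 - 1 = 2)
b(Z) = -4 + Z (b(Z) = -2 + 1*(Z - 1*2) = -2 + 1*(Z - 2) = -2 + 1*(-2 + Z) = -2 + (-2 + Z) = -4 + Z)
(48289 + 17096)*(3598 + b(224)) = (48289 + 17096)*(3598 + (-4 + 224)) = 65385*(3598 + 220) = 65385*3818 = 249639930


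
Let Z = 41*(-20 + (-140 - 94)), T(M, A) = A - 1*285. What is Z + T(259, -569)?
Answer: -11268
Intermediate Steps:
T(M, A) = -285 + A (T(M, A) = A - 285 = -285 + A)
Z = -10414 (Z = 41*(-20 - 234) = 41*(-254) = -10414)
Z + T(259, -569) = -10414 + (-285 - 569) = -10414 - 854 = -11268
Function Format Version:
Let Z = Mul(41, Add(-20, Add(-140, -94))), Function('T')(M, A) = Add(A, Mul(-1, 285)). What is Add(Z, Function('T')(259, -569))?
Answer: -11268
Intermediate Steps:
Function('T')(M, A) = Add(-285, A) (Function('T')(M, A) = Add(A, -285) = Add(-285, A))
Z = -10414 (Z = Mul(41, Add(-20, -234)) = Mul(41, -254) = -10414)
Add(Z, Function('T')(259, -569)) = Add(-10414, Add(-285, -569)) = Add(-10414, -854) = -11268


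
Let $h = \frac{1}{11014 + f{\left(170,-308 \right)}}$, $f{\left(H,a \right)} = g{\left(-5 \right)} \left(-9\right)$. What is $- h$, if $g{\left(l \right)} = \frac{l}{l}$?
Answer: $- \frac{1}{11005} \approx -9.0868 \cdot 10^{-5}$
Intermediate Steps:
$g{\left(l \right)} = 1$
$f{\left(H,a \right)} = -9$ ($f{\left(H,a \right)} = 1 \left(-9\right) = -9$)
$h = \frac{1}{11005}$ ($h = \frac{1}{11014 - 9} = \frac{1}{11005} \approx 9.0868 \cdot 10^{-5}$)
$- h = \left(-1\right) \frac{1}{11005} = - \frac{1}{11005}$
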